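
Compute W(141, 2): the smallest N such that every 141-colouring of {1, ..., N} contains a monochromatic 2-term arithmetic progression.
W(141, 2) = 141 + 1 = 142

A 2-term AP is any pair of integers, so a monochromatic 2-AP exists iff some colour is used at least twice. With 141 colours, the colouring i ↦ i on {1, ..., 141} uses each colour once, avoiding any monochromatic pair, so W(141, 2) > 141. For {1, ..., 142}, pigeonhole forces two integers of the same colour, which form a monochromatic 2-AP. Hence W(141, 2) = 142.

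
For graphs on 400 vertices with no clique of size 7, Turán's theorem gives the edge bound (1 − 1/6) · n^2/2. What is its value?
Turán density bound = (5/6) · 400^2/2 = 200000/3 ≈ 66666.6667

Turán's theorem: ex(n, K_{r+1}) is achieved by the complete r-partite Turán graph T(n, r) with parts as balanced as possible, and is at most (1 − 1/r) · n^2/2. For r = 6, n = 400: the density bound is (5/6) · 160000/2 = 200000/3 ≈ 66666.6667. The integer-valued extremum is e(T(400, 6)) = 66666, which is strictly less than the density bound 200000/3 since 6 ∤ 400 (the parts of T(400, 6) cannot all be equal).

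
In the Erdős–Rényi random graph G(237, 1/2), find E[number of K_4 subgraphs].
E[# K_4] = C(237, 4) · (1/2)^C(4, 2) = 128154195 / 2^6 = 2002409.296875

For each 4-subset S of vertices (there are C(237, 4) = 128154195 such S), let X_S = 1 if S induces a K_4 (all C(4, 2) = 6 edges present). Then P(X_S = 1) = (1/2)^6 = 1/64. By linearity of expectation, E[# K_4] = C(237, 4) · (1/2)^6 = 128154195 / 64 = 2002409.296875.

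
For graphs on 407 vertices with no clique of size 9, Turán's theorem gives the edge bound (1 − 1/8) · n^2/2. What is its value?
Turán density bound = (7/8) · 407^2/2 = 1159543/16 ≈ 72471.4375

Turán's theorem: ex(n, K_{r+1}) is achieved by the complete r-partite Turán graph T(n, r) with parts as balanced as possible, and is at most (1 − 1/r) · n^2/2. For r = 8, n = 407: the density bound is (7/8) · 165649/2 = 1159543/16 ≈ 72471.4375. The integer-valued extremum is e(T(407, 8)) = 72471, which is strictly less than the density bound 1159543/16 since 8 ∤ 407 (the parts of T(407, 8) cannot all be equal).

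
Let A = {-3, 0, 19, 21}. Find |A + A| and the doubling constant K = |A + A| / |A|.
K = |A + A| / |A| = 10/4 = 5/2

Enumerate A + A = {a + b : a, b ∈ A}. With |A| = 4, there are |A|^2 = 16 ordered sum pairs; collecting distinct values, A + A = {-6, -3, 0, 16, 18, 19, 21, 38, 40, 42}, so |A + A| = 10. Thus K = 10/4 = 5/2. For comparison, the minimum possible |A + A| over all 4-element sets is 2·4 − 1 = 7 (so min K = 7/4), attained only by arithmetic progressions.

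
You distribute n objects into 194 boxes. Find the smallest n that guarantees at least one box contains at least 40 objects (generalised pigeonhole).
n = (40 − 1)·194 + 1 = 7567

By the generalised pigeonhole principle, to guarantee some box contains ≥ r objects we need more than (r − 1) · k objects total. Threshold: n = (r − 1) · k + 1. With r = 40 and k = 194: n = 39 · 194 + 1 = 7566 + 1 = 7567. For n = 7566 = 39 · 194, we can put exactly 39 objects in every box, avoiding 40 in any single one — so 7567 is tight.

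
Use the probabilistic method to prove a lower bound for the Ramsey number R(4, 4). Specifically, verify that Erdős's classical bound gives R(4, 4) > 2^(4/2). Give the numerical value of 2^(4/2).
2^(4/2) = 4; so R(4, 4) > 4

Colour each edge of K_n uniformly at random with red/blue. The expected number of monochromatic K_4 is C(n, 4) · 2 · 2^(−C(4,2)). If C(n, 4) · 2^(1 − C(4,2)) < 1, then with positive probability no monochromatic K_4 exists, so R(4, 4) > n. The standard estimate C(n, 4) ≤ n^4/4! shows this inequality holds whenever n ≤ 2^(4/2) (since 4! · 2^(C(4,2) − 1) > 2^(4^2/2) ≥ n^4). Hence R(4, 4) > 2^(4/2) = 4.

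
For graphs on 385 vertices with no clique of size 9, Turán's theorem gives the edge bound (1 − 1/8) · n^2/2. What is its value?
Turán density bound = (7/8) · 385^2/2 = 1037575/16 ≈ 64848.4375

Turán's theorem: ex(n, K_{r+1}) is achieved by the complete r-partite Turán graph T(n, r) with parts as balanced as possible, and is at most (1 − 1/r) · n^2/2. For r = 8, n = 385: the density bound is (7/8) · 148225/2 = 1037575/16 ≈ 64848.4375. The integer-valued extremum is e(T(385, 8)) = 64848, which is strictly less than the density bound 1037575/16 since 8 ∤ 385 (the parts of T(385, 8) cannot all be equal).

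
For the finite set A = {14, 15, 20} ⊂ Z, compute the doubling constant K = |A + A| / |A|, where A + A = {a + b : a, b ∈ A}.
K = |A + A| / |A| = 6/3 = 2

Enumerate A + A = {a + b : a, b ∈ A}. With |A| = 3, there are |A|^2 = 9 ordered sum pairs; collecting distinct values, A + A = {28, 29, 30, 34, 35, 40}, so |A + A| = 6. Thus K = 6/3 = 2. For comparison, the minimum possible |A + A| over all 3-element sets is 2·3 − 1 = 5 (so min K = 5/3), attained only by arithmetic progressions.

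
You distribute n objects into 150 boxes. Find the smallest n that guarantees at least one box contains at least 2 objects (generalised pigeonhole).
n = (2 − 1)·150 + 1 = 151

By the generalised pigeonhole principle, to guarantee some box contains ≥ r objects we need more than (r − 1) · k objects total. Threshold: n = (r − 1) · k + 1. With r = 2 and k = 150: n = 1 · 150 + 1 = 150 + 1 = 151. For n = 150 = 1 · 150, we can put exactly 1 objects in every box, avoiding 2 in any single one — so 151 is tight.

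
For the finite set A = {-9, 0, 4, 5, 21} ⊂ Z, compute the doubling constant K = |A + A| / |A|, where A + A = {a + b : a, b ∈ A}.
K = |A + A| / |A| = 15/5 = 3

Enumerate A + A = {a + b : a, b ∈ A}. With |A| = 5, there are |A|^2 = 25 ordered sum pairs; collecting distinct values, A + A = {-18, -9, -5, -4, 0, 4, 5, 8, 9, 10, 12, 21, 25, 26, 42}, so |A + A| = 15. Thus K = 15/5 = 3. For comparison, the minimum possible |A + A| over all 5-element sets is 2·5 − 1 = 9 (so min K = 9/5), attained only by arithmetic progressions.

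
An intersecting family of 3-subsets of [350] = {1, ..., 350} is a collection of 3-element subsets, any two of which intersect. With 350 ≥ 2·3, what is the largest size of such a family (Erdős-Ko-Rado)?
max |F| = C(349, 2) = 60726

The Erdős-Ko-Rado theorem states: for n ≥ 2k, an intersecting family of k-subsets of an n-element set has size at most C(n − 1, k − 1), with equality for 'star' families {A ⊆ [n] : |A| = k, i ∈ A} (fix an element i). For n = 350, k = 3: C(349, 2) = 60726.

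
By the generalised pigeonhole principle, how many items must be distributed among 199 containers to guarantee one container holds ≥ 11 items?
n = (11 − 1)·199 + 1 = 1991

By the generalised pigeonhole principle, to guarantee some box contains ≥ r objects we need more than (r − 1) · k objects total. Threshold: n = (r − 1) · k + 1. With r = 11 and k = 199: n = 10 · 199 + 1 = 1990 + 1 = 1991. For n = 1990 = 10 · 199, we can put exactly 10 objects in every box, avoiding 11 in any single one — so 1991 is tight.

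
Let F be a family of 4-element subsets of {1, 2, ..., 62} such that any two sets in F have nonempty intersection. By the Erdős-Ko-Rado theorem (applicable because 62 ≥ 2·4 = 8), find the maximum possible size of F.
max |F| = C(61, 3) = 35990

Erdős-Ko-Rado (1961): when n ≥ 2k, max |F| = C(n−1, k−1). The bound is attained by the star {A : i ∈ A} for any fixed i ∈ [n]. Here C(62−1, 4−1) = C(61, 3) = 35990.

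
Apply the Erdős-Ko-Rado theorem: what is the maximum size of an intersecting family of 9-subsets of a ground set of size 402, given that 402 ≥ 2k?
max |F| = C(401, 8) = 15456772627710150

Erdős-Ko-Rado (1961): when n ≥ 2k, max |F| = C(n−1, k−1). The bound is attained by the star {A : i ∈ A} for any fixed i ∈ [n]. Here C(402−1, 9−1) = C(401, 8) = 15456772627710150.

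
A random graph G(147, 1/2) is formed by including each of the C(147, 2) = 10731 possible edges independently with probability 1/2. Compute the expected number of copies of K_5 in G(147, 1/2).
E[# K_5] = C(147, 5) · (1/2)^C(5, 2) = 534017484 / 2^10 = 133504371/256 ≈ 521501.449219

For each 5-subset S of vertices (there are C(147, 5) = 534017484 such S), let X_S = 1 if S induces a K_5 (all C(5, 2) = 10 edges present). Then P(X_S = 1) = (1/2)^10 = 1/1024. By linearity of expectation, E[# K_5] = C(147, 5) · (1/2)^10 = 534017484 / 1024 = 133504371/256 ≈ 521501.449219.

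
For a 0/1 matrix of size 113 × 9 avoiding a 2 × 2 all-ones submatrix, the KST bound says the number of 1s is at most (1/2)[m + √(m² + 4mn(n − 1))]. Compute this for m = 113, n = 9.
z(113, 9; 2, 2) ≤ (1/2)[113 + √(113² + 4·113·9·8)] = (1/2)[113 + √45313] = 162.9343

Kővári–Sós–Turán: let r_1, ..., r_113 be the row sums and z = Σ r_i the total number of 1s. Each pair of columns can share at most one row with both entries 1 (else a 2×2 all-ones block appears), so Σ_i C(r_i, 2) ≤ C(9, 2) = 36. By convexity Σ_i C(r_i, 2) ≥ 113·C(z/113, 2) = z(z − 113)/(2·113), giving z² − 113z − 113·9·8 ≤ 0 and hence z ≤ (1/2)[113 + √(12769 + 4·8136)] = (1/2)[113 + √45313] ≈ (1/2)(113 + 212.8685) = 162.9343.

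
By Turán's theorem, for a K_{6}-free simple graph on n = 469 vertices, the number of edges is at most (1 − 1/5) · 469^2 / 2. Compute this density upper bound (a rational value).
Turán density bound = (4/5) · 469^2/2 = 439922/5 ≈ 87984.4

Turán's theorem: ex(n, K_{r+1}) is achieved by the complete r-partite Turán graph T(n, r) with parts as balanced as possible, and is at most (1 − 1/r) · n^2/2. For r = 5, n = 469: the density bound is (4/5) · 219961/2 = 439922/5 ≈ 87984.4. The integer-valued extremum is e(T(469, 5)) = 87984, which is strictly less than the density bound 439922/5 since 5 ∤ 469 (the parts of T(469, 5) cannot all be equal).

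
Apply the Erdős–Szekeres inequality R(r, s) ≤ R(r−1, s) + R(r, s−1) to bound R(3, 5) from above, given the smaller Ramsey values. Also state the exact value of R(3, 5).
R(3, 5) ≤ R(2, 5) + R(3, 4) = 5 + 9 = 14; exact value R(3, 5) = 14.

The Erdős–Szekeres recurrence R(r, s) ≤ R(r−1, s) + R(r, s−1) applied to (r, s) = (3, 5) gives
  R(3, 5) ≤ R(2, 5) + R(3, 4) = 5 + 9 = 14.
(Recall R(2, k) = k and R is symmetric.) Here the recurrence bound is tight: a matching lower-bound construction on K_{13} shows R(3, 5) > 13, so R(3, 5) = 14 exactly.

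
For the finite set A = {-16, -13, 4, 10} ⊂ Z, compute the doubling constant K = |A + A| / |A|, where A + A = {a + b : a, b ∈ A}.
K = |A + A| / |A| = 10/4 = 5/2

Enumerate A + A = {a + b : a, b ∈ A}. With |A| = 4, there are |A|^2 = 16 ordered sum pairs; collecting distinct values, A + A = {-32, -29, -26, -12, -9, -6, -3, 8, 14, 20}, so |A + A| = 10. Thus K = 10/4 = 5/2. For comparison, the minimum possible |A + A| over all 4-element sets is 2·4 − 1 = 7 (so min K = 7/4), attained only by arithmetic progressions.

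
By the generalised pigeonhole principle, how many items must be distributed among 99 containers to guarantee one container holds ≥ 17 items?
n = (17 − 1)·99 + 1 = 1585

By the generalised pigeonhole principle, to guarantee some box contains ≥ r objects we need more than (r − 1) · k objects total. Threshold: n = (r − 1) · k + 1. With r = 17 and k = 99: n = 16 · 99 + 1 = 1584 + 1 = 1585. For n = 1584 = 16 · 99, we can put exactly 16 objects in every box, avoiding 17 in any single one — so 1585 is tight.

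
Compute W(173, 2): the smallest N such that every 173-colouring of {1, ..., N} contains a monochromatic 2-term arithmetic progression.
W(173, 2) = 173 + 1 = 174

A 2-term AP is any pair of integers, so a monochromatic 2-AP exists iff some colour is used at least twice. With 173 colours, the colouring i ↦ i on {1, ..., 173} uses each colour once, avoiding any monochromatic pair, so W(173, 2) > 173. For {1, ..., 174}, pigeonhole forces two integers of the same colour, which form a monochromatic 2-AP. Hence W(173, 2) = 174.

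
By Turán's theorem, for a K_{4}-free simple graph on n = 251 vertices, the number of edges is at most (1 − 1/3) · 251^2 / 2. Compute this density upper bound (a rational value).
Turán density bound = (2/3) · 251^2/2 = 63001/3 ≈ 21000.3333

Turán's theorem: ex(n, K_{r+1}) is achieved by the complete r-partite Turán graph T(n, r) with parts as balanced as possible, and is at most (1 − 1/r) · n^2/2. For r = 3, n = 251: the density bound is (2/3) · 63001/2 = 63001/3 ≈ 21000.3333. The integer-valued extremum is e(T(251, 3)) = 21000, which is strictly less than the density bound 63001/3 since 3 ∤ 251 (the parts of T(251, 3) cannot all be equal).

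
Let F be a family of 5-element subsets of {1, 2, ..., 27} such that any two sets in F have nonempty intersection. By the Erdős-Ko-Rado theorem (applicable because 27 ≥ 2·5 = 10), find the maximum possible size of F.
max |F| = C(26, 4) = 14950

Erdős-Ko-Rado (1961): when n ≥ 2k, max |F| = C(n−1, k−1). The bound is attained by the star {A : i ∈ A} for any fixed i ∈ [n]. Here C(27−1, 5−1) = C(26, 4) = 14950.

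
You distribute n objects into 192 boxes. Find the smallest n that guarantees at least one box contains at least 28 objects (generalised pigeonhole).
n = (28 − 1)·192 + 1 = 5185

By the generalised pigeonhole principle, to guarantee some box contains ≥ r objects we need more than (r − 1) · k objects total. Threshold: n = (r − 1) · k + 1. With r = 28 and k = 192: n = 27 · 192 + 1 = 5184 + 1 = 5185. For n = 5184 = 27 · 192, we can put exactly 27 objects in every box, avoiding 28 in any single one — so 5185 is tight.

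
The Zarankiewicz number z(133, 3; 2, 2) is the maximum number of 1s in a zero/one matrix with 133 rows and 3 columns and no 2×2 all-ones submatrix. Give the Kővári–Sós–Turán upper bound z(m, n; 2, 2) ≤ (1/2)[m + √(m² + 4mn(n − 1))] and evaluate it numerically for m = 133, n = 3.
z(133, 3; 2, 2) ≤ (1/2)[133 + √(133² + 4·133·3·2)] = (1/2)[133 + √20881] = 138.7513

Kővári–Sós–Turán: let r_1, ..., r_133 be the row sums and z = Σ r_i the total number of 1s. Each pair of columns can share at most one row with both entries 1 (else a 2×2 all-ones block appears), so Σ_i C(r_i, 2) ≤ C(3, 2) = 3. By convexity Σ_i C(r_i, 2) ≥ 133·C(z/133, 2) = z(z − 133)/(2·133), giving z² − 133z − 133·3·2 ≤ 0 and hence z ≤ (1/2)[133 + √(17689 + 4·798)] = (1/2)[133 + √20881] ≈ (1/2)(133 + 144.5026) = 138.7513.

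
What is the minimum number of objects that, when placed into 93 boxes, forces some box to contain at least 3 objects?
n = (3 − 1)·93 + 1 = 187

By the generalised pigeonhole principle, to guarantee some box contains ≥ r objects we need more than (r − 1) · k objects total. Threshold: n = (r − 1) · k + 1. With r = 3 and k = 93: n = 2 · 93 + 1 = 186 + 1 = 187. For n = 186 = 2 · 93, we can put exactly 2 objects in every box, avoiding 3 in any single one — so 187 is tight.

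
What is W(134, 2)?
W(134, 2) = 134 + 1 = 135

A 2-term AP is any pair of integers, so a monochromatic 2-AP exists iff some colour is used at least twice. With 134 colours, the colouring i ↦ i on {1, ..., 134} uses each colour once, avoiding any monochromatic pair, so W(134, 2) > 134. For {1, ..., 135}, pigeonhole forces two integers of the same colour, which form a monochromatic 2-AP. Hence W(134, 2) = 135.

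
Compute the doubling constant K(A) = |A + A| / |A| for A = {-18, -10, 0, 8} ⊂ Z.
K = |A + A| / |A| = 9/4

Enumerate A + A = {a + b : a, b ∈ A}. With |A| = 4, there are |A|^2 = 16 ordered sum pairs; collecting distinct values, A + A = {-36, -28, -20, -18, -10, -2, 0, 8, 16}, so |A + A| = 9. Thus K = 9/4. For comparison, the minimum possible |A + A| over all 4-element sets is 2·4 − 1 = 7 (so min K = 7/4), attained only by arithmetic progressions.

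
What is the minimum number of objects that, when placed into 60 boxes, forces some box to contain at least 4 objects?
n = (4 − 1)·60 + 1 = 181

By the generalised pigeonhole principle, to guarantee some box contains ≥ r objects we need more than (r − 1) · k objects total. Threshold: n = (r − 1) · k + 1. With r = 4 and k = 60: n = 3 · 60 + 1 = 180 + 1 = 181. For n = 180 = 3 · 60, we can put exactly 3 objects in every box, avoiding 4 in any single one — so 181 is tight.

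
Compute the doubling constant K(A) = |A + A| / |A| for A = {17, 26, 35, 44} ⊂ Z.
K = |A + A| / |A| = 7/4

Enumerate A + A = {a + b : a, b ∈ A}. With |A| = 4, there are |A|^2 = 16 ordered sum pairs; collecting distinct values, A + A = {34, 43, 52, 61, 70, 79, 88}, so |A + A| = 7. Thus K = 7/4. Here |A + A| = 2|A| − 1 = 7, the minimum possible — so K = 7/4 is minimal, which holds iff A is an arithmetic progression.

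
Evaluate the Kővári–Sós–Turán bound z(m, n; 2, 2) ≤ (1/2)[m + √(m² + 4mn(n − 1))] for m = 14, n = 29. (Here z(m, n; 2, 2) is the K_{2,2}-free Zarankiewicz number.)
z(14, 29; 2, 2) ≤ (1/2)[14 + √(14² + 4·14·29·28)] = (1/2)[14 + √45668] = 113.8504

Kővári–Sós–Turán: let r_1, ..., r_14 be the row sums and z = Σ r_i the total number of 1s. Each pair of columns can share at most one row with both entries 1 (else a 2×2 all-ones block appears), so Σ_i C(r_i, 2) ≤ C(29, 2) = 406. By convexity Σ_i C(r_i, 2) ≥ 14·C(z/14, 2) = z(z − 14)/(2·14), giving z² − 14z − 14·29·28 ≤ 0 and hence z ≤ (1/2)[14 + √(196 + 4·11368)] = (1/2)[14 + √45668] ≈ (1/2)(14 + 213.7007) = 113.8504.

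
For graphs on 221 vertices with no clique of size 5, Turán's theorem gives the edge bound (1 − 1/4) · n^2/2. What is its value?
Turán density bound = (3/4) · 221^2/2 = 146523/8 ≈ 18315.375

Turán's theorem: ex(n, K_{r+1}) is achieved by the complete r-partite Turán graph T(n, r) with parts as balanced as possible, and is at most (1 − 1/r) · n^2/2. For r = 4, n = 221: the density bound is (3/4) · 48841/2 = 146523/8 ≈ 18315.375. The integer-valued extremum is e(T(221, 4)) = 18315, which is strictly less than the density bound 146523/8 since 4 ∤ 221 (the parts of T(221, 4) cannot all be equal).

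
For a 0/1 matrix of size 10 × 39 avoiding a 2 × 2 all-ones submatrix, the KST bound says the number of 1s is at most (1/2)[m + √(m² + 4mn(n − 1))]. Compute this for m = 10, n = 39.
z(10, 39; 2, 2) ≤ (1/2)[10 + √(10² + 4·10·39·38)] = (1/2)[10 + √59380] = 126.8401

Kővári–Sós–Turán: let r_1, ..., r_10 be the row sums and z = Σ r_i the total number of 1s. Each pair of columns can share at most one row with both entries 1 (else a 2×2 all-ones block appears), so Σ_i C(r_i, 2) ≤ C(39, 2) = 741. By convexity Σ_i C(r_i, 2) ≥ 10·C(z/10, 2) = z(z − 10)/(2·10), giving z² − 10z − 10·39·38 ≤ 0 and hence z ≤ (1/2)[10 + √(100 + 4·14820)] = (1/2)[10 + √59380] ≈ (1/2)(10 + 243.6801) = 126.8401.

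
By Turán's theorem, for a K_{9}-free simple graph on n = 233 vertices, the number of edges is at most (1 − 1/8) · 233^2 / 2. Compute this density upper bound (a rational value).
Turán density bound = (7/8) · 233^2/2 = 380023/16 ≈ 23751.4375

Turán's theorem: ex(n, K_{r+1}) is achieved by the complete r-partite Turán graph T(n, r) with parts as balanced as possible, and is at most (1 − 1/r) · n^2/2. For r = 8, n = 233: the density bound is (7/8) · 54289/2 = 380023/16 ≈ 23751.4375. The integer-valued extremum is e(T(233, 8)) = 23751, which is strictly less than the density bound 380023/16 since 8 ∤ 233 (the parts of T(233, 8) cannot all be equal).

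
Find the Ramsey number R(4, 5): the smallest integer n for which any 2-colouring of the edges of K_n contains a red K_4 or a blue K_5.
R(4, 5) = 25

Lower bound: an explicit 2-colouring of K_{24} (typically a Paley-type or other structured construction) avoids a red K_4 and a blue K_5, showing R(4, 5) > 24.
Upper bound: the simple Erdős–Szekeres recurrence only gives R(4, 5) ≤ 32; the tight bound R(4, 5) ≤ 25 requires a sharper case analysis (or computer search) of 2-colourings of K_{25}.
Hence R(4, 5) = 25.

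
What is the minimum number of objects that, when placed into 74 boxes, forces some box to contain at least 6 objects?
n = (6 − 1)·74 + 1 = 371

By the generalised pigeonhole principle, to guarantee some box contains ≥ r objects we need more than (r − 1) · k objects total. Threshold: n = (r − 1) · k + 1. With r = 6 and k = 74: n = 5 · 74 + 1 = 370 + 1 = 371. For n = 370 = 5 · 74, we can put exactly 5 objects in every box, avoiding 6 in any single one — so 371 is tight.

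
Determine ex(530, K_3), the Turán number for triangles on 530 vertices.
ex(530, K_3) = ⌊530^2/4⌋ = 70225

Mantel (1907): a triangle-free graph on n vertices has at most ⌊n^2/4⌋ edges, with equality for the complete bipartite graph K_{⌊n/2⌋, ⌈n/2⌉}. For n = 530: ⌊530^2/4⌋ = ⌊280900/4⌋ = 70225. The extremal graph is K_{265, 265}, which has 265·265 = 70225 edges.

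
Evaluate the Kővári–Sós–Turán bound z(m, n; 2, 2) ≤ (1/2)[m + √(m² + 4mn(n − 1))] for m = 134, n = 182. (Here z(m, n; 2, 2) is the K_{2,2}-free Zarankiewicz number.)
z(134, 182; 2, 2) ≤ (1/2)[134 + √(134² + 4·134·182·181)] = (1/2)[134 + √17674868] = 2169.0745

Kővári–Sós–Turán: let r_1, ..., r_134 be the row sums and z = Σ r_i the total number of 1s. Each pair of columns can share at most one row with both entries 1 (else a 2×2 all-ones block appears), so Σ_i C(r_i, 2) ≤ C(182, 2) = 16471. By convexity Σ_i C(r_i, 2) ≥ 134·C(z/134, 2) = z(z − 134)/(2·134), giving z² − 134z − 134·182·181 ≤ 0 and hence z ≤ (1/2)[134 + √(17956 + 4·4414228)] = (1/2)[134 + √17674868] ≈ (1/2)(134 + 4204.1489) = 2169.0745.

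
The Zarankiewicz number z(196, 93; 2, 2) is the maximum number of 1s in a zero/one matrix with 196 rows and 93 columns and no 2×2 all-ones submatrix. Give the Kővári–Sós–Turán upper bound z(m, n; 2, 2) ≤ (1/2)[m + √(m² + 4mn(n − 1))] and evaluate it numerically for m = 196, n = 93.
z(196, 93; 2, 2) ≤ (1/2)[196 + √(196² + 4·196·93·92)] = (1/2)[196 + √6746320] = 1396.6839

Kővári–Sós–Turán: let r_1, ..., r_196 be the row sums and z = Σ r_i the total number of 1s. Each pair of columns can share at most one row with both entries 1 (else a 2×2 all-ones block appears), so Σ_i C(r_i, 2) ≤ C(93, 2) = 4278. By convexity Σ_i C(r_i, 2) ≥ 196·C(z/196, 2) = z(z − 196)/(2·196), giving z² − 196z − 196·93·92 ≤ 0 and hence z ≤ (1/2)[196 + √(38416 + 4·1676976)] = (1/2)[196 + √6746320] ≈ (1/2)(196 + 2597.3679) = 1396.6839.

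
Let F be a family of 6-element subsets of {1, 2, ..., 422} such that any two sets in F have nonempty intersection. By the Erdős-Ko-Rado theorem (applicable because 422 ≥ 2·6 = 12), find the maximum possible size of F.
max |F| = C(421, 5) = 107615914329

Erdős-Ko-Rado (1961): when n ≥ 2k, max |F| = C(n−1, k−1). The bound is attained by the star {A : i ∈ A} for any fixed i ∈ [n]. Here C(422−1, 6−1) = C(421, 5) = 107615914329.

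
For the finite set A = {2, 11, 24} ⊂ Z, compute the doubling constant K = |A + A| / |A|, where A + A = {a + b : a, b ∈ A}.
K = |A + A| / |A| = 6/3 = 2

Enumerate A + A = {a + b : a, b ∈ A}. With |A| = 3, there are |A|^2 = 9 ordered sum pairs; collecting distinct values, A + A = {4, 13, 22, 26, 35, 48}, so |A + A| = 6. Thus K = 6/3 = 2. For comparison, the minimum possible |A + A| over all 3-element sets is 2·3 − 1 = 5 (so min K = 5/3), attained only by arithmetic progressions.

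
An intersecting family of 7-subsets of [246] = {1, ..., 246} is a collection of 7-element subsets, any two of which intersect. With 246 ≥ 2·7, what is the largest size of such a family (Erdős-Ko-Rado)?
max |F| = C(245, 6) = 282405621960

Erdős-Ko-Rado (1961): when n ≥ 2k, max |F| = C(n−1, k−1). The bound is attained by the star {A : i ∈ A} for any fixed i ∈ [n]. Here C(246−1, 7−1) = C(245, 6) = 282405621960.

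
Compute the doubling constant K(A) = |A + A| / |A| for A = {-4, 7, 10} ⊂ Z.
K = |A + A| / |A| = 6/3 = 2

Enumerate A + A = {a + b : a, b ∈ A}. With |A| = 3, there are |A|^2 = 9 ordered sum pairs; collecting distinct values, A + A = {-8, 3, 6, 14, 17, 20}, so |A + A| = 6. Thus K = 6/3 = 2. For comparison, the minimum possible |A + A| over all 3-element sets is 2·3 − 1 = 5 (so min K = 5/3), attained only by arithmetic progressions.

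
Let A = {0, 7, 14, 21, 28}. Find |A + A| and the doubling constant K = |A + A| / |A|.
K = |A + A| / |A| = 9/5

Enumerate A + A = {a + b : a, b ∈ A}. With |A| = 5, there are |A|^2 = 25 ordered sum pairs; collecting distinct values, A + A = {0, 7, 14, 21, 28, 35, 42, 49, 56}, so |A + A| = 9. Thus K = 9/5. Here |A + A| = 2|A| − 1 = 9, the minimum possible — so K = 9/5 is minimal, which holds iff A is an arithmetic progression.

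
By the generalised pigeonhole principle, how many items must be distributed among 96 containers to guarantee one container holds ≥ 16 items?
n = (16 − 1)·96 + 1 = 1441

By the generalised pigeonhole principle, to guarantee some box contains ≥ r objects we need more than (r − 1) · k objects total. Threshold: n = (r − 1) · k + 1. With r = 16 and k = 96: n = 15 · 96 + 1 = 1440 + 1 = 1441. For n = 1440 = 15 · 96, we can put exactly 15 objects in every box, avoiding 16 in any single one — so 1441 is tight.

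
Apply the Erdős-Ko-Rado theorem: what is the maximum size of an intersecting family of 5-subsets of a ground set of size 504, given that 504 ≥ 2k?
max |F| = C(503, 4) = 2635531375

Erdős-Ko-Rado (1961): when n ≥ 2k, max |F| = C(n−1, k−1). The bound is attained by the star {A : i ∈ A} for any fixed i ∈ [n]. Here C(504−1, 5−1) = C(503, 4) = 2635531375.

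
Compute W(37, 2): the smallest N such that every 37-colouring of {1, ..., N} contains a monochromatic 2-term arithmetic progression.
W(37, 2) = 37 + 1 = 38

A 2-term AP is any pair of integers, so a monochromatic 2-AP exists iff some colour is used at least twice. With 37 colours, the colouring i ↦ i on {1, ..., 37} uses each colour once, avoiding any monochromatic pair, so W(37, 2) > 37. For {1, ..., 38}, pigeonhole forces two integers of the same colour, which form a monochromatic 2-AP. Hence W(37, 2) = 38.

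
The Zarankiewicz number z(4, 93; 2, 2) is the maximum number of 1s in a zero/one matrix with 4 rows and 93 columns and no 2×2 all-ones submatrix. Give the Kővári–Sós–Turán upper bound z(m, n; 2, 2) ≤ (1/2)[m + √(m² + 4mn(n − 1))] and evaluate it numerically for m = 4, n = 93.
z(4, 93; 2, 2) ≤ (1/2)[4 + √(4² + 4·4·93·92)] = (1/2)[4 + √136912] = 187.0081

Kővári–Sós–Turán: let r_1, ..., r_4 be the row sums and z = Σ r_i the total number of 1s. Each pair of columns can share at most one row with both entries 1 (else a 2×2 all-ones block appears), so Σ_i C(r_i, 2) ≤ C(93, 2) = 4278. By convexity Σ_i C(r_i, 2) ≥ 4·C(z/4, 2) = z(z − 4)/(2·4), giving z² − 4z − 4·93·92 ≤ 0 and hence z ≤ (1/2)[4 + √(16 + 4·34224)] = (1/2)[4 + √136912] ≈ (1/2)(4 + 370.0162) = 187.0081.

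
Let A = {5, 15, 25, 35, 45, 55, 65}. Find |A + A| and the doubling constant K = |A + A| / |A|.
K = |A + A| / |A| = 13/7

Enumerate A + A = {a + b : a, b ∈ A}. With |A| = 7, there are |A|^2 = 49 ordered sum pairs; collecting distinct values, A + A = {10, 20, 30, 40, 50, 60, 70, 80, 90, 100, 110, 120, 130}, so |A + A| = 13. Thus K = 13/7. Here |A + A| = 2|A| − 1 = 13, the minimum possible — so K = 13/7 is minimal, which holds iff A is an arithmetic progression.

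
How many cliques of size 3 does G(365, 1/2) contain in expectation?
E[# K_3] = C(365, 3) · (1/2)^C(3, 2) = 8038030 / 2^3 = 4019015/4 = 1004753.75

For each 3-subset S of vertices (there are C(365, 3) = 8038030 such S), let X_S = 1 if S induces a K_3 (all C(3, 2) = 3 edges present). Then P(X_S = 1) = (1/2)^3 = 1/8. By linearity of expectation, E[# K_3] = C(365, 3) · (1/2)^3 = 8038030 / 8 = 4019015/4 = 1004753.75.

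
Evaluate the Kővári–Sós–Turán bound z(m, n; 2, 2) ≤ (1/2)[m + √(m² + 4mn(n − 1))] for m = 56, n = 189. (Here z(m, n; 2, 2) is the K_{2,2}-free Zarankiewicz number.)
z(56, 189; 2, 2) ≤ (1/2)[56 + √(56² + 4·56·189·188)] = (1/2)[56 + √7962304] = 1438.8777

Kővári–Sós–Turán: let r_1, ..., r_56 be the row sums and z = Σ r_i the total number of 1s. Each pair of columns can share at most one row with both entries 1 (else a 2×2 all-ones block appears), so Σ_i C(r_i, 2) ≤ C(189, 2) = 17766. By convexity Σ_i C(r_i, 2) ≥ 56·C(z/56, 2) = z(z − 56)/(2·56), giving z² − 56z − 56·189·188 ≤ 0 and hence z ≤ (1/2)[56 + √(3136 + 4·1989792)] = (1/2)[56 + √7962304] ≈ (1/2)(56 + 2821.7555) = 1438.8777.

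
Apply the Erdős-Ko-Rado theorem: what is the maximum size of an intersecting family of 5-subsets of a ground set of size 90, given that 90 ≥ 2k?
max |F| = C(89, 4) = 2441626

Erdős-Ko-Rado (1961): when n ≥ 2k, max |F| = C(n−1, k−1). The bound is attained by the star {A : i ∈ A} for any fixed i ∈ [n]. Here C(90−1, 5−1) = C(89, 4) = 2441626.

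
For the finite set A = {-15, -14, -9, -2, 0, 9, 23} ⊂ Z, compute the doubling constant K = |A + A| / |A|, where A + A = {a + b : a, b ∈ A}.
K = |A + A| / |A| = 26/7

Enumerate A + A = {a + b : a, b ∈ A}. With |A| = 7, there are |A|^2 = 49 ordered sum pairs; collecting distinct values, A + A = {-30, -29, -28, -24, -23, -18, -17, -16, -15, -14, -11, -9, -6, -5, -4, -2, 0, 7, 8, 9, 14, 18, 21, 23, 32, 46}, so |A + A| = 26. Thus K = 26/7. For comparison, the minimum possible |A + A| over all 7-element sets is 2·7 − 1 = 13 (so min K = 13/7), attained only by arithmetic progressions.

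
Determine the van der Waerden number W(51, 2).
W(51, 2) = 51 + 1 = 52

A 2-term AP is any pair of integers, so a monochromatic 2-AP exists iff some colour is used at least twice. With 51 colours, the colouring i ↦ i on {1, ..., 51} uses each colour once, avoiding any monochromatic pair, so W(51, 2) > 51. For {1, ..., 52}, pigeonhole forces two integers of the same colour, which form a monochromatic 2-AP. Hence W(51, 2) = 52.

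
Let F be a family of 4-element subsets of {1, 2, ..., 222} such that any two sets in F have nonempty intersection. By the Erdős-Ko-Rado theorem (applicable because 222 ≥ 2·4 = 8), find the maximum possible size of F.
max |F| = C(221, 3) = 1774630

Erdős-Ko-Rado (1961): when n ≥ 2k, max |F| = C(n−1, k−1). The bound is attained by the star {A : i ∈ A} for any fixed i ∈ [n]. Here C(222−1, 4−1) = C(221, 3) = 1774630.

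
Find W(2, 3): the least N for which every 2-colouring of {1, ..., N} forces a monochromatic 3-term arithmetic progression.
W(2, 3) = 9

Lower bound: the 2-colouring RRBBRRBB of {1, ..., 8} (R at positions {1, 2, 5, 6}, B at {3, 4, 7, 8}) contains no monochromatic 3-term AP, so W(2, 3) > 8. Upper bound: a case analysis on any 2-colouring of {1, ..., 9} forces such an AP. Hence W(2, 3) = 9.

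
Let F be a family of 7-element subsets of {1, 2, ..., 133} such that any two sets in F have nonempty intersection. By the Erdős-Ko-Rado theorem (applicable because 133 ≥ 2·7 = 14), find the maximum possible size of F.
max |F| = C(132, 6) = 6547258432

The Erdős-Ko-Rado theorem states: for n ≥ 2k, an intersecting family of k-subsets of an n-element set has size at most C(n − 1, k − 1), with equality for 'star' families {A ⊆ [n] : |A| = k, i ∈ A} (fix an element i). For n = 133, k = 7: C(132, 6) = 6547258432.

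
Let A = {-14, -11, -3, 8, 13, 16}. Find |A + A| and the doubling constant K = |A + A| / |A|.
K = |A + A| / |A| = 18/6 = 3

Enumerate A + A = {a + b : a, b ∈ A}. With |A| = 6, there are |A|^2 = 36 ordered sum pairs; collecting distinct values, A + A = {-28, -25, -22, -17, -14, -6, -3, -1, 2, 5, 10, 13, 16, 21, 24, 26, 29, 32}, so |A + A| = 18. Thus K = 18/6 = 3. For comparison, the minimum possible |A + A| over all 6-element sets is 2·6 − 1 = 11 (so min K = 11/6), attained only by arithmetic progressions.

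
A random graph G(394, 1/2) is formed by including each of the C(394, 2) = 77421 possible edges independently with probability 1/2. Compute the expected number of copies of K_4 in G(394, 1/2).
E[# K_4] = C(394, 4) · (1/2)^C(4, 2) = 988872626 / 2^6 = 494436313/32 = 15451134.78125

For each 4-subset S of vertices (there are C(394, 4) = 988872626 such S), let X_S = 1 if S induces a K_4 (all C(4, 2) = 6 edges present). Then P(X_S = 1) = (1/2)^6 = 1/64. By linearity of expectation, E[# K_4] = C(394, 4) · (1/2)^6 = 988872626 / 64 = 494436313/32 = 15451134.78125.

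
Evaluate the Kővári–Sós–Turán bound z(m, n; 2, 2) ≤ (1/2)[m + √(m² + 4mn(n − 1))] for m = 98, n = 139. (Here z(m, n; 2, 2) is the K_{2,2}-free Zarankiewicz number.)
z(98, 139; 2, 2) ≤ (1/2)[98 + √(98² + 4·98·139·138)] = (1/2)[98 + √7528948] = 1420.9464

Kővári–Sós–Turán: let r_1, ..., r_98 be the row sums and z = Σ r_i the total number of 1s. Each pair of columns can share at most one row with both entries 1 (else a 2×2 all-ones block appears), so Σ_i C(r_i, 2) ≤ C(139, 2) = 9591. By convexity Σ_i C(r_i, 2) ≥ 98·C(z/98, 2) = z(z − 98)/(2·98), giving z² − 98z − 98·139·138 ≤ 0 and hence z ≤ (1/2)[98 + √(9604 + 4·1879836)] = (1/2)[98 + √7528948] ≈ (1/2)(98 + 2743.8929) = 1420.9464.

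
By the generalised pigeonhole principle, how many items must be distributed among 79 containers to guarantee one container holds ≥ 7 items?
n = (7 − 1)·79 + 1 = 475

By the generalised pigeonhole principle, to guarantee some box contains ≥ r objects we need more than (r − 1) · k objects total. Threshold: n = (r − 1) · k + 1. With r = 7 and k = 79: n = 6 · 79 + 1 = 474 + 1 = 475. For n = 474 = 6 · 79, we can put exactly 6 objects in every box, avoiding 7 in any single one — so 475 is tight.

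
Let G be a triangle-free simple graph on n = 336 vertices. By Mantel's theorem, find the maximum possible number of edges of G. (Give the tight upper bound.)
ex(336, K_3) = ⌊336^2/4⌋ = 28224

Mantel (1907): a triangle-free graph on n vertices has at most ⌊n^2/4⌋ edges, with equality for the complete bipartite graph K_{⌊n/2⌋, ⌈n/2⌉}. For n = 336: ⌊336^2/4⌋ = ⌊112896/4⌋ = 28224. The extremal graph is K_{168, 168}, which has 168·168 = 28224 edges.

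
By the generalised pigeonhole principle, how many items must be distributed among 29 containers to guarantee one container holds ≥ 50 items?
n = (50 − 1)·29 + 1 = 1422

By the generalised pigeonhole principle, to guarantee some box contains ≥ r objects we need more than (r − 1) · k objects total. Threshold: n = (r − 1) · k + 1. With r = 50 and k = 29: n = 49 · 29 + 1 = 1421 + 1 = 1422. For n = 1421 = 49 · 29, we can put exactly 49 objects in every box, avoiding 50 in any single one — so 1422 is tight.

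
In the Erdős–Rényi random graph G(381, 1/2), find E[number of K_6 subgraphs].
E[# K_6] = C(381, 6) · (1/2)^C(6, 2) = 4083534986076 / 2^15 = 1020883746519/8192 ≈ 124619597.963745

For each 6-subset S of vertices (there are C(381, 6) = 4083534986076 such S), let X_S = 1 if S induces a K_6 (all C(6, 2) = 15 edges present). Then P(X_S = 1) = (1/2)^15 = 1/32768. By linearity of expectation, E[# K_6] = C(381, 6) · (1/2)^15 = 4083534986076 / 32768 = 1020883746519/8192 ≈ 124619597.963745.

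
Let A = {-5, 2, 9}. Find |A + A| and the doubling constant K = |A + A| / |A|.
K = |A + A| / |A| = 5/3

Enumerate A + A = {a + b : a, b ∈ A}. With |A| = 3, there are |A|^2 = 9 ordered sum pairs; collecting distinct values, A + A = {-10, -3, 4, 11, 18}, so |A + A| = 5. Thus K = 5/3. Here |A + A| = 2|A| − 1 = 5, the minimum possible — so K = 5/3 is minimal, which holds iff A is an arithmetic progression.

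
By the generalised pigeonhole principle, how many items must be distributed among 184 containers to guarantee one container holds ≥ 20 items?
n = (20 − 1)·184 + 1 = 3497

By the generalised pigeonhole principle, to guarantee some box contains ≥ r objects we need more than (r − 1) · k objects total. Threshold: n = (r − 1) · k + 1. With r = 20 and k = 184: n = 19 · 184 + 1 = 3496 + 1 = 3497. For n = 3496 = 19 · 184, we can put exactly 19 objects in every box, avoiding 20 in any single one — so 3497 is tight.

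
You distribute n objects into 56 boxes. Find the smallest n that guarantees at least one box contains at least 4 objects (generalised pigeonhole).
n = (4 − 1)·56 + 1 = 169

By the generalised pigeonhole principle, to guarantee some box contains ≥ r objects we need more than (r − 1) · k objects total. Threshold: n = (r − 1) · k + 1. With r = 4 and k = 56: n = 3 · 56 + 1 = 168 + 1 = 169. For n = 168 = 3 · 56, we can put exactly 3 objects in every box, avoiding 4 in any single one — so 169 is tight.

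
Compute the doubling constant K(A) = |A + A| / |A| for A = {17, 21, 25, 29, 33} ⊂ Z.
K = |A + A| / |A| = 9/5

Enumerate A + A = {a + b : a, b ∈ A}. With |A| = 5, there are |A|^2 = 25 ordered sum pairs; collecting distinct values, A + A = {34, 38, 42, 46, 50, 54, 58, 62, 66}, so |A + A| = 9. Thus K = 9/5. Here |A + A| = 2|A| − 1 = 9, the minimum possible — so K = 9/5 is minimal, which holds iff A is an arithmetic progression.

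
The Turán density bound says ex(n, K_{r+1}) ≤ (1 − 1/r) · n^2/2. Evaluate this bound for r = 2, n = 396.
Turán density bound = (1/2) · 396^2/2 = 39204

Turán's theorem: ex(n, K_{r+1}) is achieved by the complete r-partite Turán graph T(n, r) with parts as balanced as possible, and is at most (1 − 1/r) · n^2/2. For r = 2, n = 396: the density bound is (1/2) · 156816/2 = 39204. Since 2 ∣ 396, the Turán graph T(396, 2) has parts of equal size 198, and its edge count e(T(396, 2)) = 39204 attains the density bound exactly.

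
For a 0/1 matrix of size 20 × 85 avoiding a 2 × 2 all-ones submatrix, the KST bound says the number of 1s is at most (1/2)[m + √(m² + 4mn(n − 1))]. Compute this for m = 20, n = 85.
z(20, 85; 2, 2) ≤ (1/2)[20 + √(20² + 4·20·85·84)] = (1/2)[20 + √571600] = 388.0212

Kővári–Sós–Turán: let r_1, ..., r_20 be the row sums and z = Σ r_i the total number of 1s. Each pair of columns can share at most one row with both entries 1 (else a 2×2 all-ones block appears), so Σ_i C(r_i, 2) ≤ C(85, 2) = 3570. By convexity Σ_i C(r_i, 2) ≥ 20·C(z/20, 2) = z(z − 20)/(2·20), giving z² − 20z − 20·85·84 ≤ 0 and hence z ≤ (1/2)[20 + √(400 + 4·142800)] = (1/2)[20 + √571600] ≈ (1/2)(20 + 756.0423) = 388.0212.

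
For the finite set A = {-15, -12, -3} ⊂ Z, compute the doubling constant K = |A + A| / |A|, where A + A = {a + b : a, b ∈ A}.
K = |A + A| / |A| = 6/3 = 2

Enumerate A + A = {a + b : a, b ∈ A}. With |A| = 3, there are |A|^2 = 9 ordered sum pairs; collecting distinct values, A + A = {-30, -27, -24, -18, -15, -6}, so |A + A| = 6. Thus K = 6/3 = 2. For comparison, the minimum possible |A + A| over all 3-element sets is 2·3 − 1 = 5 (so min K = 5/3), attained only by arithmetic progressions.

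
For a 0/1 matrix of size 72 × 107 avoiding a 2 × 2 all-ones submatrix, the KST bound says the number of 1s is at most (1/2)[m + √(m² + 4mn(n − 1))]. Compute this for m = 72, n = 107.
z(72, 107; 2, 2) ≤ (1/2)[72 + √(72² + 4·72·107·106)] = (1/2)[72 + √3271680] = 940.3893

Kővári–Sós–Turán: let r_1, ..., r_72 be the row sums and z = Σ r_i the total number of 1s. Each pair of columns can share at most one row with both entries 1 (else a 2×2 all-ones block appears), so Σ_i C(r_i, 2) ≤ C(107, 2) = 5671. By convexity Σ_i C(r_i, 2) ≥ 72·C(z/72, 2) = z(z − 72)/(2·72), giving z² − 72z − 72·107·106 ≤ 0 and hence z ≤ (1/2)[72 + √(5184 + 4·816624)] = (1/2)[72 + √3271680] ≈ (1/2)(72 + 1808.7786) = 940.3893.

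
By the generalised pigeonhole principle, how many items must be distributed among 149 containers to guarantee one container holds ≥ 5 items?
n = (5 − 1)·149 + 1 = 597

By the generalised pigeonhole principle, to guarantee some box contains ≥ r objects we need more than (r − 1) · k objects total. Threshold: n = (r − 1) · k + 1. With r = 5 and k = 149: n = 4 · 149 + 1 = 596 + 1 = 597. For n = 596 = 4 · 149, we can put exactly 4 objects in every box, avoiding 5 in any single one — so 597 is tight.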